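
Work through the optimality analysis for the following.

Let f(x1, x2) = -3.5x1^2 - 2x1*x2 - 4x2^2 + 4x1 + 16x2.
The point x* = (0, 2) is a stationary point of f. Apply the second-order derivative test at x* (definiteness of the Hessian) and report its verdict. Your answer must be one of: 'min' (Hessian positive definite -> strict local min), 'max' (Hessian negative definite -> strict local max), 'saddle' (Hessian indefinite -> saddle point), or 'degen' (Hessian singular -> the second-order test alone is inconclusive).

Compute the Hessian H = grad^2 f:
  H = [[-7, -2], [-2, -8]]
Verify stationarity: grad f(x*) = H x* + g = (0, 0).
Eigenvalues of H: -9.5616, -5.4384.
Both eigenvalues < 0, so H is negative definite -> x* is a strict local max.

max


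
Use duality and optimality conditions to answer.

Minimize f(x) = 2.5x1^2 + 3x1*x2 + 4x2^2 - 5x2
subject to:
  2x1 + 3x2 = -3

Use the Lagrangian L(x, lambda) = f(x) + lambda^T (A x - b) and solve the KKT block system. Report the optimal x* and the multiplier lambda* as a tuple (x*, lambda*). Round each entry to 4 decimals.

Form the Lagrangian:
  L(x, lambda) = (1/2) x^T Q x + c^T x + lambda^T (A x - b)
Stationarity (grad_x L = 0): Q x + c + A^T lambda = 0.
Primal feasibility: A x = b.

This gives the KKT block system:
  [ Q   A^T ] [ x     ]   [-c ]
  [ A    0  ] [ lambda ] = [ b ]

Solving the linear system:
  x*      = (-1.2439, -0.1707)
  lambda* = (3.3659)
  f(x*)   = 5.4756

x* = (-1.2439, -0.1707), lambda* = (3.3659)


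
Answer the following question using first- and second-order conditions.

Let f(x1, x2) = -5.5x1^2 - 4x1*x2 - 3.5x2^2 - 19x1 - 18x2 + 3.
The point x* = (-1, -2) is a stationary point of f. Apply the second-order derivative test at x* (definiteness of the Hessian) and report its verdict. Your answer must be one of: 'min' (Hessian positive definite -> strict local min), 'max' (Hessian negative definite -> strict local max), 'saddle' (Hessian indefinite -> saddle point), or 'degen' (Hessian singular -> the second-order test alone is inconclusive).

Compute the Hessian H = grad^2 f:
  H = [[-11, -4], [-4, -7]]
Verify stationarity: grad f(x*) = H x* + g = (0, 0).
Eigenvalues of H: -13.4721, -4.5279.
Both eigenvalues < 0, so H is negative definite -> x* is a strict local max.

max


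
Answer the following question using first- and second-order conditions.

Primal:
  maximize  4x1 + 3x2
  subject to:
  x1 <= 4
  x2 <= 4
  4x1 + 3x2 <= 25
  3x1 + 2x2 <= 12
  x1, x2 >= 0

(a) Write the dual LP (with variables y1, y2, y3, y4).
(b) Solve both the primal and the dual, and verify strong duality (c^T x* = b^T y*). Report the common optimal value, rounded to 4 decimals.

The standard primal-dual pair for 'max c^T x s.t. A x <= b, x >= 0' is:
  Dual:  min b^T y  s.t.  A^T y >= c,  y >= 0.

So the dual LP is:
  minimize  4y1 + 4y2 + 25y3 + 12y4
  subject to:
    y1 + 4y3 + 3y4 >= 4
    y2 + 3y3 + 2y4 >= 3
    y1, y2, y3, y4 >= 0

Solving the primal: x* = (1.3333, 4).
  primal value c^T x* = 17.3333.
Solving the dual: y* = (0, 0.3333, 0, 1.3333).
  dual value b^T y* = 17.3333.
Strong duality: c^T x* = b^T y*. Confirmed.

17.3333


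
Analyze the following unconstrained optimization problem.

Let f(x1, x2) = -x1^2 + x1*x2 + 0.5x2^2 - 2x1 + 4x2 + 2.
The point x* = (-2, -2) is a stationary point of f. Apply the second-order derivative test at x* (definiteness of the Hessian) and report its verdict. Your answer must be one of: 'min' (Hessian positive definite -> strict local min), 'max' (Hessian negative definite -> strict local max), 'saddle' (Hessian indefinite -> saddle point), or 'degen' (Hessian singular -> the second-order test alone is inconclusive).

Compute the Hessian H = grad^2 f:
  H = [[-2, 1], [1, 1]]
Verify stationarity: grad f(x*) = H x* + g = (0, 0).
Eigenvalues of H: -2.3028, 1.3028.
Eigenvalues have mixed signs, so H is indefinite -> x* is a saddle point.

saddle


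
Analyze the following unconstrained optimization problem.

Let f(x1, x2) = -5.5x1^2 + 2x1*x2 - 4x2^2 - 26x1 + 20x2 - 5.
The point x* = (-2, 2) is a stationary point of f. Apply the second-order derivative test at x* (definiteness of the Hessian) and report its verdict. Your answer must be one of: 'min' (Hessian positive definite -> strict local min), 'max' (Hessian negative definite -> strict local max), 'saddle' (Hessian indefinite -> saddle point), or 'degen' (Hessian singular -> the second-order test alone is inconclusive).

Compute the Hessian H = grad^2 f:
  H = [[-11, 2], [2, -8]]
Verify stationarity: grad f(x*) = H x* + g = (0, 0).
Eigenvalues of H: -12, -7.
Both eigenvalues < 0, so H is negative definite -> x* is a strict local max.

max


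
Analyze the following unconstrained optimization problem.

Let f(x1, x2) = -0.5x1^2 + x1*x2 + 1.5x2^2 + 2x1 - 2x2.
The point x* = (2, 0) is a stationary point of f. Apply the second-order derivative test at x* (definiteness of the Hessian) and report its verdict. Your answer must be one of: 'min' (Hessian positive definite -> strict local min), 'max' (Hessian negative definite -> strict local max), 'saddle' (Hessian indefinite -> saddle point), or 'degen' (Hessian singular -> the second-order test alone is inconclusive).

Compute the Hessian H = grad^2 f:
  H = [[-1, 1], [1, 3]]
Verify stationarity: grad f(x*) = H x* + g = (0, 0).
Eigenvalues of H: -1.2361, 3.2361.
Eigenvalues have mixed signs, so H is indefinite -> x* is a saddle point.

saddle


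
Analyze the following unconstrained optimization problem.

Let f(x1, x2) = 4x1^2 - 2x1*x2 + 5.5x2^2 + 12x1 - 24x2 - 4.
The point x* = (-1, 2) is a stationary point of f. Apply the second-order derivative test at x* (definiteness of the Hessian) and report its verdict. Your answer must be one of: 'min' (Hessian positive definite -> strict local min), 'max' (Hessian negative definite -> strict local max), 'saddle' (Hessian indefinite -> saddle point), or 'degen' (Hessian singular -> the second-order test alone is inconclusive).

Compute the Hessian H = grad^2 f:
  H = [[8, -2], [-2, 11]]
Verify stationarity: grad f(x*) = H x* + g = (0, 0).
Eigenvalues of H: 7, 12.
Both eigenvalues > 0, so H is positive definite -> x* is a strict local min.

min


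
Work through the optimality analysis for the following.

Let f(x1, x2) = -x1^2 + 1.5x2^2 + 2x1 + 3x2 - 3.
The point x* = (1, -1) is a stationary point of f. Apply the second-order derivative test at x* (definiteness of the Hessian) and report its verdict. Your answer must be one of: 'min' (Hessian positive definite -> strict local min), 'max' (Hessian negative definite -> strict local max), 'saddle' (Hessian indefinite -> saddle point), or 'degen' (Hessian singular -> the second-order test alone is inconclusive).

Compute the Hessian H = grad^2 f:
  H = [[-2, 0], [0, 3]]
Verify stationarity: grad f(x*) = H x* + g = (0, 0).
Eigenvalues of H: -2, 3.
Eigenvalues have mixed signs, so H is indefinite -> x* is a saddle point.

saddle


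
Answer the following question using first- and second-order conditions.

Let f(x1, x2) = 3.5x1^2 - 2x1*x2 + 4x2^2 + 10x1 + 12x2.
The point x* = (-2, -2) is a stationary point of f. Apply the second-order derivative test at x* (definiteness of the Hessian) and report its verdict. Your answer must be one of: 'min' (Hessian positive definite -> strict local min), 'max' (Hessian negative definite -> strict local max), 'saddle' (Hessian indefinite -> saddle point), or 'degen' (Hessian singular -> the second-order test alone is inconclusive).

Compute the Hessian H = grad^2 f:
  H = [[7, -2], [-2, 8]]
Verify stationarity: grad f(x*) = H x* + g = (0, 0).
Eigenvalues of H: 5.4384, 9.5616.
Both eigenvalues > 0, so H is positive definite -> x* is a strict local min.

min


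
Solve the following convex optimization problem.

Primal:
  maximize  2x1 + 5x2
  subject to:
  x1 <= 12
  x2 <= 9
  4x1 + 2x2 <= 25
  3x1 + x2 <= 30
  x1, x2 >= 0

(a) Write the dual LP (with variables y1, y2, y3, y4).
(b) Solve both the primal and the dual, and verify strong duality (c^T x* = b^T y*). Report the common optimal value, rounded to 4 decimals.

The standard primal-dual pair for 'max c^T x s.t. A x <= b, x >= 0' is:
  Dual:  min b^T y  s.t.  A^T y >= c,  y >= 0.

So the dual LP is:
  minimize  12y1 + 9y2 + 25y3 + 30y4
  subject to:
    y1 + 4y3 + 3y4 >= 2
    y2 + 2y3 + y4 >= 5
    y1, y2, y3, y4 >= 0

Solving the primal: x* = (1.75, 9).
  primal value c^T x* = 48.5.
Solving the dual: y* = (0, 4, 0.5, 0).
  dual value b^T y* = 48.5.
Strong duality: c^T x* = b^T y*. Confirmed.

48.5


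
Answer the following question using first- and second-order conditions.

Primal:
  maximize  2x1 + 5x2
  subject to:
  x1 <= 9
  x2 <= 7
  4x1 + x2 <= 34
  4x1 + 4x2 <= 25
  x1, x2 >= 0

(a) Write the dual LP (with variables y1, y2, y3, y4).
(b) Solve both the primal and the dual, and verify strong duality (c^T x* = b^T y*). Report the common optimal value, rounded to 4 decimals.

The standard primal-dual pair for 'max c^T x s.t. A x <= b, x >= 0' is:
  Dual:  min b^T y  s.t.  A^T y >= c,  y >= 0.

So the dual LP is:
  minimize  9y1 + 7y2 + 34y3 + 25y4
  subject to:
    y1 + 4y3 + 4y4 >= 2
    y2 + y3 + 4y4 >= 5
    y1, y2, y3, y4 >= 0

Solving the primal: x* = (0, 6.25).
  primal value c^T x* = 31.25.
Solving the dual: y* = (0, 0, 0, 1.25).
  dual value b^T y* = 31.25.
Strong duality: c^T x* = b^T y*. Confirmed.

31.25


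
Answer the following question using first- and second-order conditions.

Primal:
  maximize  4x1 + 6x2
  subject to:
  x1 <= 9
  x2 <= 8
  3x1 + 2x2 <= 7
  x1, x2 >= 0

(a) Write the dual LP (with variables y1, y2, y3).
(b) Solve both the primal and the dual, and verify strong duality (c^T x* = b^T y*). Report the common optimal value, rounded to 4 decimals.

The standard primal-dual pair for 'max c^T x s.t. A x <= b, x >= 0' is:
  Dual:  min b^T y  s.t.  A^T y >= c,  y >= 0.

So the dual LP is:
  minimize  9y1 + 8y2 + 7y3
  subject to:
    y1 + 3y3 >= 4
    y2 + 2y3 >= 6
    y1, y2, y3 >= 0

Solving the primal: x* = (0, 3.5).
  primal value c^T x* = 21.
Solving the dual: y* = (0, 0, 3).
  dual value b^T y* = 21.
Strong duality: c^T x* = b^T y*. Confirmed.

21


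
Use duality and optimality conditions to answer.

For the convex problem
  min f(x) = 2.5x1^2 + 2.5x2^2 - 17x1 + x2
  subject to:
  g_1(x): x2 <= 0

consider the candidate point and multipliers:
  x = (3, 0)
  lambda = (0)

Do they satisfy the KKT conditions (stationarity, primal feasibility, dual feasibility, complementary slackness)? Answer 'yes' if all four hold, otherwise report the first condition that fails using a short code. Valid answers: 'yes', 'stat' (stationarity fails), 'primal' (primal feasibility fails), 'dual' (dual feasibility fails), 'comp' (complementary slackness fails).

Gradient of f: grad f(x) = Q x + c = (-2, 1)
Constraint values g_i(x) = a_i^T x - b_i:
  g_1((3, 0)) = 0
Stationarity residual: grad f(x) + sum_i lambda_i a_i = (-2, 1)
  -> stationarity FAILS
Primal feasibility (all g_i <= 0): OK
Dual feasibility (all lambda_i >= 0): OK
Complementary slackness (lambda_i * g_i(x) = 0 for all i): OK

Verdict: the first failing condition is stationarity -> stat.

stat


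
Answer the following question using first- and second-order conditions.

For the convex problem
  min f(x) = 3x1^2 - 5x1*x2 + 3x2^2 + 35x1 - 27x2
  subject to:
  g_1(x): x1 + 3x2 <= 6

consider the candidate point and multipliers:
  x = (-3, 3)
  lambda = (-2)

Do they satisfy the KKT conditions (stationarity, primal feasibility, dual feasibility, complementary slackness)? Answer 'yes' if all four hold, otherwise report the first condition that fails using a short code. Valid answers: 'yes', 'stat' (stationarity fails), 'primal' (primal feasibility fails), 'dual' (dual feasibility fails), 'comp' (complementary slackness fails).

Gradient of f: grad f(x) = Q x + c = (2, 6)
Constraint values g_i(x) = a_i^T x - b_i:
  g_1((-3, 3)) = 0
Stationarity residual: grad f(x) + sum_i lambda_i a_i = (0, 0)
  -> stationarity OK
Primal feasibility (all g_i <= 0): OK
Dual feasibility (all lambda_i >= 0): FAILS
Complementary slackness (lambda_i * g_i(x) = 0 for all i): OK

Verdict: the first failing condition is dual_feasibility -> dual.

dual


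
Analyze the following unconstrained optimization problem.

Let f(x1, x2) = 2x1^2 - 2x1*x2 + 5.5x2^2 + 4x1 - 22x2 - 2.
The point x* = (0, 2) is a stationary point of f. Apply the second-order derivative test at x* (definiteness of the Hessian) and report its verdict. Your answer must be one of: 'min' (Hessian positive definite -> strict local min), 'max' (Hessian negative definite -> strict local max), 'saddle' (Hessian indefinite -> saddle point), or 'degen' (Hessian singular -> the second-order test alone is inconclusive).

Compute the Hessian H = grad^2 f:
  H = [[4, -2], [-2, 11]]
Verify stationarity: grad f(x*) = H x* + g = (0, 0).
Eigenvalues of H: 3.4689, 11.5311.
Both eigenvalues > 0, so H is positive definite -> x* is a strict local min.

min


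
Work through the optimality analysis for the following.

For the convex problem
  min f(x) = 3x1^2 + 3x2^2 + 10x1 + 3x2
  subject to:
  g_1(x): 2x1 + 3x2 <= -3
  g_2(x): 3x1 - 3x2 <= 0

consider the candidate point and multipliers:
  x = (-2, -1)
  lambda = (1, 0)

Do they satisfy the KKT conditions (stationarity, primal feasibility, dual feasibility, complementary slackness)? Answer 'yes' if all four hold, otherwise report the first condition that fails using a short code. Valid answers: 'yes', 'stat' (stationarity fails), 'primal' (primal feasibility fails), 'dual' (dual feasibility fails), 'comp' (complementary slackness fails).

Gradient of f: grad f(x) = Q x + c = (-2, -3)
Constraint values g_i(x) = a_i^T x - b_i:
  g_1((-2, -1)) = -4
  g_2((-2, -1)) = -3
Stationarity residual: grad f(x) + sum_i lambda_i a_i = (0, 0)
  -> stationarity OK
Primal feasibility (all g_i <= 0): OK
Dual feasibility (all lambda_i >= 0): OK
Complementary slackness (lambda_i * g_i(x) = 0 for all i): FAILS

Verdict: the first failing condition is complementary_slackness -> comp.

comp


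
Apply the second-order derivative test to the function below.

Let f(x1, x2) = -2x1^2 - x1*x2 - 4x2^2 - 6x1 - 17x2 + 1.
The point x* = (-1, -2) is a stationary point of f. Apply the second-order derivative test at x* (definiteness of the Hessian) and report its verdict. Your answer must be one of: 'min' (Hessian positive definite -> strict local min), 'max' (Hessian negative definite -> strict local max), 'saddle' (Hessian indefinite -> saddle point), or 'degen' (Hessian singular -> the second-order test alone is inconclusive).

Compute the Hessian H = grad^2 f:
  H = [[-4, -1], [-1, -8]]
Verify stationarity: grad f(x*) = H x* + g = (0, 0).
Eigenvalues of H: -8.2361, -3.7639.
Both eigenvalues < 0, so H is negative definite -> x* is a strict local max.

max


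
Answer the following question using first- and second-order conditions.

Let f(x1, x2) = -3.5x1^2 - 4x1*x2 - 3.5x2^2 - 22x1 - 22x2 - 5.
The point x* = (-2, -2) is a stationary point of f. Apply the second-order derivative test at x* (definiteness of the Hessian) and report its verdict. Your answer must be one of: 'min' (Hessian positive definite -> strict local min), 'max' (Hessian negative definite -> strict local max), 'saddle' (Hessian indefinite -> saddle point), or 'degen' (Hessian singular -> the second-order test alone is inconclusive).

Compute the Hessian H = grad^2 f:
  H = [[-7, -4], [-4, -7]]
Verify stationarity: grad f(x*) = H x* + g = (0, 0).
Eigenvalues of H: -11, -3.
Both eigenvalues < 0, so H is negative definite -> x* is a strict local max.

max


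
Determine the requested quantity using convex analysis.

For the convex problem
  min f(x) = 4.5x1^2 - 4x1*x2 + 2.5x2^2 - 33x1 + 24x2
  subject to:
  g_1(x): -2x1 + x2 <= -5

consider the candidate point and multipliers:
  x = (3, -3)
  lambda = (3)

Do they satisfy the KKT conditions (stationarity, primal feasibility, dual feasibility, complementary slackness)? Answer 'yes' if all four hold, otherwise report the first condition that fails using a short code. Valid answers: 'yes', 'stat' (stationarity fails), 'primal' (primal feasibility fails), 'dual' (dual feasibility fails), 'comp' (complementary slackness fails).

Gradient of f: grad f(x) = Q x + c = (6, -3)
Constraint values g_i(x) = a_i^T x - b_i:
  g_1((3, -3)) = -4
Stationarity residual: grad f(x) + sum_i lambda_i a_i = (0, 0)
  -> stationarity OK
Primal feasibility (all g_i <= 0): OK
Dual feasibility (all lambda_i >= 0): OK
Complementary slackness (lambda_i * g_i(x) = 0 for all i): FAILS

Verdict: the first failing condition is complementary_slackness -> comp.

comp


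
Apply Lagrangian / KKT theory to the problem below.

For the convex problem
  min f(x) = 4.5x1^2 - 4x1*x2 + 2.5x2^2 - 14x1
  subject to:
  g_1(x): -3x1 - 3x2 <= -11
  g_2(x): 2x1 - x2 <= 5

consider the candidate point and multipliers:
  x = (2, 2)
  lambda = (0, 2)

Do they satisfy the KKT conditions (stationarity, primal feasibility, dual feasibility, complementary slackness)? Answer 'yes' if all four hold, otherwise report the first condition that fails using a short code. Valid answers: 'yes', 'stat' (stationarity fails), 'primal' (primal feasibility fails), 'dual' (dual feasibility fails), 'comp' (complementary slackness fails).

Gradient of f: grad f(x) = Q x + c = (-4, 2)
Constraint values g_i(x) = a_i^T x - b_i:
  g_1((2, 2)) = -1
  g_2((2, 2)) = -3
Stationarity residual: grad f(x) + sum_i lambda_i a_i = (0, 0)
  -> stationarity OK
Primal feasibility (all g_i <= 0): OK
Dual feasibility (all lambda_i >= 0): OK
Complementary slackness (lambda_i * g_i(x) = 0 for all i): FAILS

Verdict: the first failing condition is complementary_slackness -> comp.

comp


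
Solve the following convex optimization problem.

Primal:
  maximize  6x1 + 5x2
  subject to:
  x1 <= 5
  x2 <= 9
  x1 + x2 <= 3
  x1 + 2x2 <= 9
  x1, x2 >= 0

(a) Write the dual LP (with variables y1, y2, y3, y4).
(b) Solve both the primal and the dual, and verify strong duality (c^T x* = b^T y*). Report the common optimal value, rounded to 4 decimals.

The standard primal-dual pair for 'max c^T x s.t. A x <= b, x >= 0' is:
  Dual:  min b^T y  s.t.  A^T y >= c,  y >= 0.

So the dual LP is:
  minimize  5y1 + 9y2 + 3y3 + 9y4
  subject to:
    y1 + y3 + y4 >= 6
    y2 + y3 + 2y4 >= 5
    y1, y2, y3, y4 >= 0

Solving the primal: x* = (3, 0).
  primal value c^T x* = 18.
Solving the dual: y* = (0, 0, 6, 0).
  dual value b^T y* = 18.
Strong duality: c^T x* = b^T y*. Confirmed.

18


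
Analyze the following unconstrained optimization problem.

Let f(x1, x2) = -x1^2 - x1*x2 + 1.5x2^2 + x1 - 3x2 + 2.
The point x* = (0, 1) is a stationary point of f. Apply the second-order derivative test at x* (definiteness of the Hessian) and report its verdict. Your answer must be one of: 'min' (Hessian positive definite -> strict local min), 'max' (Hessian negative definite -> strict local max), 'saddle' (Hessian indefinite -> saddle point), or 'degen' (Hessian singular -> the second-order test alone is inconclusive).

Compute the Hessian H = grad^2 f:
  H = [[-2, -1], [-1, 3]]
Verify stationarity: grad f(x*) = H x* + g = (0, 0).
Eigenvalues of H: -2.1926, 3.1926.
Eigenvalues have mixed signs, so H is indefinite -> x* is a saddle point.

saddle


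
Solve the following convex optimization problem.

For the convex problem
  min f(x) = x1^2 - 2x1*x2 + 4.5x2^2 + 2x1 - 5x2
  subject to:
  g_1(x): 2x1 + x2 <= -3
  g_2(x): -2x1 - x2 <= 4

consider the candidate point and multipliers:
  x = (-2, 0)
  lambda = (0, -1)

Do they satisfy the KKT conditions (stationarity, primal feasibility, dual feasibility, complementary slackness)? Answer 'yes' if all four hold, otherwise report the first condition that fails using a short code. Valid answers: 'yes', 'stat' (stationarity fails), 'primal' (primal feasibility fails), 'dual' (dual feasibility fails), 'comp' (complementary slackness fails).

Gradient of f: grad f(x) = Q x + c = (-2, -1)
Constraint values g_i(x) = a_i^T x - b_i:
  g_1((-2, 0)) = -1
  g_2((-2, 0)) = 0
Stationarity residual: grad f(x) + sum_i lambda_i a_i = (0, 0)
  -> stationarity OK
Primal feasibility (all g_i <= 0): OK
Dual feasibility (all lambda_i >= 0): FAILS
Complementary slackness (lambda_i * g_i(x) = 0 for all i): OK

Verdict: the first failing condition is dual_feasibility -> dual.

dual


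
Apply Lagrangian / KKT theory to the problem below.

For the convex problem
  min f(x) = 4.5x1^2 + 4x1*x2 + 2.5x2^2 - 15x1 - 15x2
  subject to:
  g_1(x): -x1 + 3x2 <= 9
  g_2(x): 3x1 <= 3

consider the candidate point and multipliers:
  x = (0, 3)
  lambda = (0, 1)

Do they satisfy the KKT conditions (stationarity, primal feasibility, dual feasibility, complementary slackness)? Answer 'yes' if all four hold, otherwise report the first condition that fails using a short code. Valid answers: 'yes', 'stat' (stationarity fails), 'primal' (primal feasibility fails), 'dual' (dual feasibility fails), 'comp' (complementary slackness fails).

Gradient of f: grad f(x) = Q x + c = (-3, 0)
Constraint values g_i(x) = a_i^T x - b_i:
  g_1((0, 3)) = 0
  g_2((0, 3)) = -3
Stationarity residual: grad f(x) + sum_i lambda_i a_i = (0, 0)
  -> stationarity OK
Primal feasibility (all g_i <= 0): OK
Dual feasibility (all lambda_i >= 0): OK
Complementary slackness (lambda_i * g_i(x) = 0 for all i): FAILS

Verdict: the first failing condition is complementary_slackness -> comp.

comp


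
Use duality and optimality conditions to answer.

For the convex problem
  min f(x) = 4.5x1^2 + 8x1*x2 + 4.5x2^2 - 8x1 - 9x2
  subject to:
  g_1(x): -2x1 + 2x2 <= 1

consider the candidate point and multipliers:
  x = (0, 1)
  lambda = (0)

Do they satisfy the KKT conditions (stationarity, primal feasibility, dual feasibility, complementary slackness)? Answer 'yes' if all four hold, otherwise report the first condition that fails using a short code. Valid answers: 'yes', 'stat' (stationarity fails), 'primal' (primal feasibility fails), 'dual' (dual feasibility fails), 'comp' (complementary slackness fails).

Gradient of f: grad f(x) = Q x + c = (0, 0)
Constraint values g_i(x) = a_i^T x - b_i:
  g_1((0, 1)) = 1
Stationarity residual: grad f(x) + sum_i lambda_i a_i = (0, 0)
  -> stationarity OK
Primal feasibility (all g_i <= 0): FAILS
Dual feasibility (all lambda_i >= 0): OK
Complementary slackness (lambda_i * g_i(x) = 0 for all i): OK

Verdict: the first failing condition is primal_feasibility -> primal.

primal


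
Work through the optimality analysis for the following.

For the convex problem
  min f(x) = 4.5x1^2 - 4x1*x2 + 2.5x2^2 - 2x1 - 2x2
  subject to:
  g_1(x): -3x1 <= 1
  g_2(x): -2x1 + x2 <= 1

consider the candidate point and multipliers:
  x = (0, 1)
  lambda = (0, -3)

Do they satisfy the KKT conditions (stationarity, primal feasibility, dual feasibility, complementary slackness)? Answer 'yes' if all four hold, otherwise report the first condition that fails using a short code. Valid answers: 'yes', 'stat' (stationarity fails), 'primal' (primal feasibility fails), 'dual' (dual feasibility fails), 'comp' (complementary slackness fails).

Gradient of f: grad f(x) = Q x + c = (-6, 3)
Constraint values g_i(x) = a_i^T x - b_i:
  g_1((0, 1)) = -1
  g_2((0, 1)) = 0
Stationarity residual: grad f(x) + sum_i lambda_i a_i = (0, 0)
  -> stationarity OK
Primal feasibility (all g_i <= 0): OK
Dual feasibility (all lambda_i >= 0): FAILS
Complementary slackness (lambda_i * g_i(x) = 0 for all i): OK

Verdict: the first failing condition is dual_feasibility -> dual.

dual


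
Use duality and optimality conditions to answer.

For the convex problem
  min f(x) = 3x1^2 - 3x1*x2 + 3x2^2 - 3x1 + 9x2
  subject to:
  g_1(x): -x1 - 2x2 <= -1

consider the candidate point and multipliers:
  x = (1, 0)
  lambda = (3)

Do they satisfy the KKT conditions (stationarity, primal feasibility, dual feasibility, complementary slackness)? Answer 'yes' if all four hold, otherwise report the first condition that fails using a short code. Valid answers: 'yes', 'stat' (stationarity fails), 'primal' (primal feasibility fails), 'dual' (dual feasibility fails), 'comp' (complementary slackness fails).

Gradient of f: grad f(x) = Q x + c = (3, 6)
Constraint values g_i(x) = a_i^T x - b_i:
  g_1((1, 0)) = 0
Stationarity residual: grad f(x) + sum_i lambda_i a_i = (0, 0)
  -> stationarity OK
Primal feasibility (all g_i <= 0): OK
Dual feasibility (all lambda_i >= 0): OK
Complementary slackness (lambda_i * g_i(x) = 0 for all i): OK

Verdict: yes, KKT holds.

yes


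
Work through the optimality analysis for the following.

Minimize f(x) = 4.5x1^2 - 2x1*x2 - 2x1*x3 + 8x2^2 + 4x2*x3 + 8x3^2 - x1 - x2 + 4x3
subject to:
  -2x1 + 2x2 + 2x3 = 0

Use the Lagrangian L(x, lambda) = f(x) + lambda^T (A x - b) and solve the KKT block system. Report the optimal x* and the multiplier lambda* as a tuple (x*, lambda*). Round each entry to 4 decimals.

Form the Lagrangian:
  L(x, lambda) = (1/2) x^T Q x + c^T x + lambda^T (A x - b)
Stationarity (grad_x L = 0): Q x + c + A^T lambda = 0.
Primal feasibility: A x = b.

This gives the KKT block system:
  [ Q   A^T ] [ x     ]   [-c ]
  [ A    0  ] [ lambda ] = [ b ]

Solving the linear system:
  x*      = (-0.0333, 0.1917, -0.225)
  lambda* = (-0.6167)
  f(x*)   = -0.5292

x* = (-0.0333, 0.1917, -0.225), lambda* = (-0.6167)


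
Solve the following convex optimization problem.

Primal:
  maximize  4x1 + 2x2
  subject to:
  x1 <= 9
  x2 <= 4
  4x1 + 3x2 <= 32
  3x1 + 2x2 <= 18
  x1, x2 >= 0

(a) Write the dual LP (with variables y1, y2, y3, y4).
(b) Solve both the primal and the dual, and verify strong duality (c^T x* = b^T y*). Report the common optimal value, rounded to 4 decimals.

The standard primal-dual pair for 'max c^T x s.t. A x <= b, x >= 0' is:
  Dual:  min b^T y  s.t.  A^T y >= c,  y >= 0.

So the dual LP is:
  minimize  9y1 + 4y2 + 32y3 + 18y4
  subject to:
    y1 + 4y3 + 3y4 >= 4
    y2 + 3y3 + 2y4 >= 2
    y1, y2, y3, y4 >= 0

Solving the primal: x* = (6, 0).
  primal value c^T x* = 24.
Solving the dual: y* = (0, 0, 0, 1.3333).
  dual value b^T y* = 24.
Strong duality: c^T x* = b^T y*. Confirmed.

24


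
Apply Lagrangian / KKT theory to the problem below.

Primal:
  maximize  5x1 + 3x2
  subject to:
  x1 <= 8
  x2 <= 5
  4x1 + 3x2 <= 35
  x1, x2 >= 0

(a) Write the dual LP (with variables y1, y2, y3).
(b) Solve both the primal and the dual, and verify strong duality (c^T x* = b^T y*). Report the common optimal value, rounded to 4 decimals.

The standard primal-dual pair for 'max c^T x s.t. A x <= b, x >= 0' is:
  Dual:  min b^T y  s.t.  A^T y >= c,  y >= 0.

So the dual LP is:
  minimize  8y1 + 5y2 + 35y3
  subject to:
    y1 + 4y3 >= 5
    y2 + 3y3 >= 3
    y1, y2, y3 >= 0

Solving the primal: x* = (8, 1).
  primal value c^T x* = 43.
Solving the dual: y* = (1, 0, 1).
  dual value b^T y* = 43.
Strong duality: c^T x* = b^T y*. Confirmed.

43


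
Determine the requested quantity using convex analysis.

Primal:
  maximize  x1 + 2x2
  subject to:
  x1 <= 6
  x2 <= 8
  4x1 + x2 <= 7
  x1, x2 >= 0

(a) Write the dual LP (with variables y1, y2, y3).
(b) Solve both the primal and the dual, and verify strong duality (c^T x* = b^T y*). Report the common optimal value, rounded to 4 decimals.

The standard primal-dual pair for 'max c^T x s.t. A x <= b, x >= 0' is:
  Dual:  min b^T y  s.t.  A^T y >= c,  y >= 0.

So the dual LP is:
  minimize  6y1 + 8y2 + 7y3
  subject to:
    y1 + 4y3 >= 1
    y2 + y3 >= 2
    y1, y2, y3 >= 0

Solving the primal: x* = (0, 7).
  primal value c^T x* = 14.
Solving the dual: y* = (0, 0, 2).
  dual value b^T y* = 14.
Strong duality: c^T x* = b^T y*. Confirmed.

14


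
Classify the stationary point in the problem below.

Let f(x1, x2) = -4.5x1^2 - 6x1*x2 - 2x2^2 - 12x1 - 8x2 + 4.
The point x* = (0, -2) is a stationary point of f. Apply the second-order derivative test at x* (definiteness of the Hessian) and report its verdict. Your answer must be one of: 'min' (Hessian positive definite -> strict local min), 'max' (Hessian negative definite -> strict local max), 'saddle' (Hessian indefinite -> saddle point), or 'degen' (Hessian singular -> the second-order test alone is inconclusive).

Compute the Hessian H = grad^2 f:
  H = [[-9, -6], [-6, -4]]
Verify stationarity: grad f(x*) = H x* + g = (0, 0).
Eigenvalues of H: -13, 0.
H has a zero eigenvalue (singular; negative semidefinite but not definite), so H is neither positive definite, negative definite, nor indefinite. The second-order test alone is inconclusive -> degen.
(Indeed, f is constant along the null direction of H through x*, so x* is not a strict local extremum.)

degen


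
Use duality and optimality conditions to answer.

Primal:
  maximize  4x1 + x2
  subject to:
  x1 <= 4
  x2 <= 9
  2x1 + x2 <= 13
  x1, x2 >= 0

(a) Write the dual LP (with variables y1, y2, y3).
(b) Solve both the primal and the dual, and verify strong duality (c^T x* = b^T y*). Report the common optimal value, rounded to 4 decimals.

The standard primal-dual pair for 'max c^T x s.t. A x <= b, x >= 0' is:
  Dual:  min b^T y  s.t.  A^T y >= c,  y >= 0.

So the dual LP is:
  minimize  4y1 + 9y2 + 13y3
  subject to:
    y1 + 2y3 >= 4
    y2 + y3 >= 1
    y1, y2, y3 >= 0

Solving the primal: x* = (4, 5).
  primal value c^T x* = 21.
Solving the dual: y* = (2, 0, 1).
  dual value b^T y* = 21.
Strong duality: c^T x* = b^T y*. Confirmed.

21


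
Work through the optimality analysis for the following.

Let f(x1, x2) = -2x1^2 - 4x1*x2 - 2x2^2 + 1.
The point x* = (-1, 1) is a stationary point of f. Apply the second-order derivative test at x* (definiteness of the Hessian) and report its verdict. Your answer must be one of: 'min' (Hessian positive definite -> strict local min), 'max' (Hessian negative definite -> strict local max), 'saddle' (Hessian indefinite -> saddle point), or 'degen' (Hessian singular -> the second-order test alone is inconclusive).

Compute the Hessian H = grad^2 f:
  H = [[-4, -4], [-4, -4]]
Verify stationarity: grad f(x*) = H x* + g = (0, 0).
Eigenvalues of H: -8, 0.
H has a zero eigenvalue (singular; negative semidefinite but not definite), so H is neither positive definite, negative definite, nor indefinite. The second-order test alone is inconclusive -> degen.
(Indeed, f is constant along the null direction of H through x*, so x* is not a strict local extremum.)

degen


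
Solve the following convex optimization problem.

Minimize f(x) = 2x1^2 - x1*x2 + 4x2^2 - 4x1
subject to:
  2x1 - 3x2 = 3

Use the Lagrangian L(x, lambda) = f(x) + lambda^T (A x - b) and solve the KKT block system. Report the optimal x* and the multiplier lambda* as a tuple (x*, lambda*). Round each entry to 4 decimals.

Form the Lagrangian:
  L(x, lambda) = (1/2) x^T Q x + c^T x + lambda^T (A x - b)
Stationarity (grad_x L = 0): Q x + c + A^T lambda = 0.
Primal feasibility: A x = b.

This gives the KKT block system:
  [ Q   A^T ] [ x     ]   [-c ]
  [ A    0  ] [ lambda ] = [ b ]

Solving the linear system:
  x*      = (1.3393, -0.1071)
  lambda* = (-0.7321)
  f(x*)   = -1.5804

x* = (1.3393, -0.1071), lambda* = (-0.7321)


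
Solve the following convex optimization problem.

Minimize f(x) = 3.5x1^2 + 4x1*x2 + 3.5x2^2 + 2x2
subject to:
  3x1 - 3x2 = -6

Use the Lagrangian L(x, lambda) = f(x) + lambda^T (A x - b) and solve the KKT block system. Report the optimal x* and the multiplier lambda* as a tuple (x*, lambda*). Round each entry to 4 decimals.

Form the Lagrangian:
  L(x, lambda) = (1/2) x^T Q x + c^T x + lambda^T (A x - b)
Stationarity (grad_x L = 0): Q x + c + A^T lambda = 0.
Primal feasibility: A x = b.

This gives the KKT block system:
  [ Q   A^T ] [ x     ]   [-c ]
  [ A    0  ] [ lambda ] = [ b ]

Solving the linear system:
  x*      = (-1.0909, 0.9091)
  lambda* = (1.3333)
  f(x*)   = 4.9091

x* = (-1.0909, 0.9091), lambda* = (1.3333)


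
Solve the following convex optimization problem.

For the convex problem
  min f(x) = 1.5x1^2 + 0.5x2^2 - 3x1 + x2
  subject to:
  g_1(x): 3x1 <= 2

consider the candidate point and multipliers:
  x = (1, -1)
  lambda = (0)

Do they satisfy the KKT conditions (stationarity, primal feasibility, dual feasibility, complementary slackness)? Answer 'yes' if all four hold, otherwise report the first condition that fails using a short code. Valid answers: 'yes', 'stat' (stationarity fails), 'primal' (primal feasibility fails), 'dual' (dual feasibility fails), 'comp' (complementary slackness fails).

Gradient of f: grad f(x) = Q x + c = (0, 0)
Constraint values g_i(x) = a_i^T x - b_i:
  g_1((1, -1)) = 1
Stationarity residual: grad f(x) + sum_i lambda_i a_i = (0, 0)
  -> stationarity OK
Primal feasibility (all g_i <= 0): FAILS
Dual feasibility (all lambda_i >= 0): OK
Complementary slackness (lambda_i * g_i(x) = 0 for all i): OK

Verdict: the first failing condition is primal_feasibility -> primal.

primal


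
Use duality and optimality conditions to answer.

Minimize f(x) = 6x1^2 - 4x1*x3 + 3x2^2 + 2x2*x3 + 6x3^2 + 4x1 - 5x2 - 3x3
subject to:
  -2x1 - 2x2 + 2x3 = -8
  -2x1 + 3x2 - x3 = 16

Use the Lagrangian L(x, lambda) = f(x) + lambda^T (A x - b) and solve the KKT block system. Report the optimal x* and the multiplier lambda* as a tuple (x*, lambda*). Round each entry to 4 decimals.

Form the Lagrangian:
  L(x, lambda) = (1/2) x^T Q x + c^T x + lambda^T (A x - b)
Stationarity (grad_x L = 0): Q x + c + A^T lambda = 0.
Primal feasibility: A x = b.

This gives the KKT block system:
  [ Q   A^T ] [ x     ]   [-c ]
  [ A    0  ] [ lambda ] = [ b ]

Solving the linear system:
  x*      = (-1.3717, 3.9424, -1.4293)
  lambda* = (1.1361, -4.5079)
  f(x*)   = 30.1518

x* = (-1.3717, 3.9424, -1.4293), lambda* = (1.1361, -4.5079)


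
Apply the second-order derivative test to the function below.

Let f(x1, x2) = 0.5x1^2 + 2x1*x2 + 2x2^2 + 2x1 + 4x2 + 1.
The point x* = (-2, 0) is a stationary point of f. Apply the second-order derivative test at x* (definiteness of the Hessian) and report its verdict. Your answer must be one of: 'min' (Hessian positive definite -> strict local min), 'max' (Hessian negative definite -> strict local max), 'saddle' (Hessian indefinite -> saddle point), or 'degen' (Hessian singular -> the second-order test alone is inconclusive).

Compute the Hessian H = grad^2 f:
  H = [[1, 2], [2, 4]]
Verify stationarity: grad f(x*) = H x* + g = (0, 0).
Eigenvalues of H: 0, 5.
H has a zero eigenvalue (singular; positive semidefinite but not definite), so H is neither positive definite, negative definite, nor indefinite. The second-order test alone is inconclusive -> degen.
(Indeed, f is constant along the null direction of H through x*, so x* is not a strict local extremum.)

degen


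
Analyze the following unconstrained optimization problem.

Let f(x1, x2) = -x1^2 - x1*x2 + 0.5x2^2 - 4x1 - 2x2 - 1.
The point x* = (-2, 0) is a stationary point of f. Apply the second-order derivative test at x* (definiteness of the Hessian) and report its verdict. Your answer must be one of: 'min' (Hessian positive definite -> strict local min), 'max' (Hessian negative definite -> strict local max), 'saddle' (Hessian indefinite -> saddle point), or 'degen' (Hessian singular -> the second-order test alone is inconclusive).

Compute the Hessian H = grad^2 f:
  H = [[-2, -1], [-1, 1]]
Verify stationarity: grad f(x*) = H x* + g = (0, 0).
Eigenvalues of H: -2.3028, 1.3028.
Eigenvalues have mixed signs, so H is indefinite -> x* is a saddle point.

saddle


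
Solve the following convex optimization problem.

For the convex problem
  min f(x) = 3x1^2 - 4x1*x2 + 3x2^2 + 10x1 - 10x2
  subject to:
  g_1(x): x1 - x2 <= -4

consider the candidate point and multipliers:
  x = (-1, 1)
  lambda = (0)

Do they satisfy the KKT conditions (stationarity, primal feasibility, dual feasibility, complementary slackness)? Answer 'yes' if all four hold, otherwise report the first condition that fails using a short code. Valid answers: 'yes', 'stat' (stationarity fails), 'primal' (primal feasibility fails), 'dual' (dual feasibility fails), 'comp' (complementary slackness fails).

Gradient of f: grad f(x) = Q x + c = (0, 0)
Constraint values g_i(x) = a_i^T x - b_i:
  g_1((-1, 1)) = 2
Stationarity residual: grad f(x) + sum_i lambda_i a_i = (0, 0)
  -> stationarity OK
Primal feasibility (all g_i <= 0): FAILS
Dual feasibility (all lambda_i >= 0): OK
Complementary slackness (lambda_i * g_i(x) = 0 for all i): OK

Verdict: the first failing condition is primal_feasibility -> primal.

primal


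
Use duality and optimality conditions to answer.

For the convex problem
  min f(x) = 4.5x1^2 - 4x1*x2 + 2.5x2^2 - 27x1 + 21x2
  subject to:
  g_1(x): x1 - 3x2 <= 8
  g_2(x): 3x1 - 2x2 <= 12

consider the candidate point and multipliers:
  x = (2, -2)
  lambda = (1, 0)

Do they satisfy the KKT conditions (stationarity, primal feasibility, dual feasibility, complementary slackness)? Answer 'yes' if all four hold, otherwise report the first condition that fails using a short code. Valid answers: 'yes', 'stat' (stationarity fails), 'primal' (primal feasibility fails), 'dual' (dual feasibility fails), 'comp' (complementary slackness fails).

Gradient of f: grad f(x) = Q x + c = (-1, 3)
Constraint values g_i(x) = a_i^T x - b_i:
  g_1((2, -2)) = 0
  g_2((2, -2)) = -2
Stationarity residual: grad f(x) + sum_i lambda_i a_i = (0, 0)
  -> stationarity OK
Primal feasibility (all g_i <= 0): OK
Dual feasibility (all lambda_i >= 0): OK
Complementary slackness (lambda_i * g_i(x) = 0 for all i): OK

Verdict: yes, KKT holds.

yes


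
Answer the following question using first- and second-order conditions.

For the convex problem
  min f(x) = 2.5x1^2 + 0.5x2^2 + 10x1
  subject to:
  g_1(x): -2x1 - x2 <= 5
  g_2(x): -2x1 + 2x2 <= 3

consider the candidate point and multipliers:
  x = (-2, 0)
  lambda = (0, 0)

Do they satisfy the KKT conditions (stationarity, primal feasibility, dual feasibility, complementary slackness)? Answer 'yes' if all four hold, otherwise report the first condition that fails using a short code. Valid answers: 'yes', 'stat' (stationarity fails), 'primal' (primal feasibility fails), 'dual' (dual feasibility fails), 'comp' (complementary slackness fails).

Gradient of f: grad f(x) = Q x + c = (0, 0)
Constraint values g_i(x) = a_i^T x - b_i:
  g_1((-2, 0)) = -1
  g_2((-2, 0)) = 1
Stationarity residual: grad f(x) + sum_i lambda_i a_i = (0, 0)
  -> stationarity OK
Primal feasibility (all g_i <= 0): FAILS
Dual feasibility (all lambda_i >= 0): OK
Complementary slackness (lambda_i * g_i(x) = 0 for all i): OK

Verdict: the first failing condition is primal_feasibility -> primal.

primal


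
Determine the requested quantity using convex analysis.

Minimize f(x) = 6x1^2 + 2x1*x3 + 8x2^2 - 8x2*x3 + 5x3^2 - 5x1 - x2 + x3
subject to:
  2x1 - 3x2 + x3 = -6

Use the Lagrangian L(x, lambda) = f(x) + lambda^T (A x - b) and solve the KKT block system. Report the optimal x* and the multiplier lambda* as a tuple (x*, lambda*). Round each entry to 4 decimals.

Form the Lagrangian:
  L(x, lambda) = (1/2) x^T Q x + c^T x + lambda^T (A x - b)
Stationarity (grad_x L = 0): Q x + c + A^T lambda = 0.
Primal feasibility: A x = b.

This gives the KKT block system:
  [ Q   A^T ] [ x     ]   [-c ]
  [ A    0  ] [ lambda ] = [ b ]

Solving the linear system:
  x*      = (-0.8285, 1.6986, 0.7527)
  lambda* = (6.7184)
  f(x*)   = 21.7536

x* = (-0.8285, 1.6986, 0.7527), lambda* = (6.7184)


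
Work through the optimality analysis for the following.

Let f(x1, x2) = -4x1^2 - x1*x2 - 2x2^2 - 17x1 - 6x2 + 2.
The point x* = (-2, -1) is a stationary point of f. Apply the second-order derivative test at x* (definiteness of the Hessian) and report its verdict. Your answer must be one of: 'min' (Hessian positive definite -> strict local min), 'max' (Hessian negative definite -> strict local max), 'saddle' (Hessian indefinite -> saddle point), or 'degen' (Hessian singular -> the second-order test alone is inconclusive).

Compute the Hessian H = grad^2 f:
  H = [[-8, -1], [-1, -4]]
Verify stationarity: grad f(x*) = H x* + g = (0, 0).
Eigenvalues of H: -8.2361, -3.7639.
Both eigenvalues < 0, so H is negative definite -> x* is a strict local max.

max


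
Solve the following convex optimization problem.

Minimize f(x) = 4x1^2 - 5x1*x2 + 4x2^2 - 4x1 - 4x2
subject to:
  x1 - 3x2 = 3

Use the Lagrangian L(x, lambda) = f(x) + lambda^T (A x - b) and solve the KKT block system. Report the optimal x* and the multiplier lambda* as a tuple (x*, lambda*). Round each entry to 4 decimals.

Form the Lagrangian:
  L(x, lambda) = (1/2) x^T Q x + c^T x + lambda^T (A x - b)
Stationarity (grad_x L = 0): Q x + c + A^T lambda = 0.
Primal feasibility: A x = b.

This gives the KKT block system:
  [ Q   A^T ] [ x     ]   [-c ]
  [ A    0  ] [ lambda ] = [ b ]

Solving the linear system:
  x*      = (0.54, -0.82)
  lambda* = (-4.42)
  f(x*)   = 7.19

x* = (0.54, -0.82), lambda* = (-4.42)
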